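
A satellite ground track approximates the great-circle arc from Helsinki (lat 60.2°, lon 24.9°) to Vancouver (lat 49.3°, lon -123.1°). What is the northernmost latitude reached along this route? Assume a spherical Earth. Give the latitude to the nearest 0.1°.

≈ 79.3°

The great circle lies in the plane with unit normal n̂ = (p₁ × p₂)/|p₁ × p₂|.
Here n̂_z ≈ -0.186; the vertex latitude is φ_max = arccos|n̂_z| ≈ 79.3°.
Check via Clairaut: cos φ_max = |cos φ₁| · sin C = cos(60.2°)·sin(22.0°) ≈ 0.186, again giving ≈ 79.3°.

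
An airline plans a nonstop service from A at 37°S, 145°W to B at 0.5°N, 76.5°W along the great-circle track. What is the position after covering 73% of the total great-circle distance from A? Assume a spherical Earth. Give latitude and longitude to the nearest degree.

≈ 12°S, 92°W

Convert each endpoint to a unit vector on the sphere (x = cos φ cos λ, y = cos φ sin λ, z = sin φ).
The central angle between the endpoints is δ = arccos(p₁·p₂) ≈ 1.279 rad (73.3°).
Interpolate at f = 0.73 with slerp weights a = sin((1−f)δ)/sin δ ≈ 0.353, b = sin(fδ)/sin δ ≈ 0.839.
p = a·p₁ + b·p₂ ≈ (-0.035, -0.978, -0.205); φ = arcsin(p_z) ≈ -11.85°, λ = atan2(p_y, p_x) ≈ -92.07°.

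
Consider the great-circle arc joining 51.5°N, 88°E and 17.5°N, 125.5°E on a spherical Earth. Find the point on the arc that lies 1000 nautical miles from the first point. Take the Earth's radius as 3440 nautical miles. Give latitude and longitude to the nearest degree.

≈ 40°N, 106°E

From cos δ = sin φ₁ sin φ₂ + cos φ₁ cos φ₂ cos Δλ, the central angle is δ ≈ 0.786 rad (45.1°). The total great-circle distance is δ·R ≈ 0.786 × 3440 ≈ 2705 nmi, so the target fraction is f = 1000/2705 ≈ 0.370.
Interpolate at f ≈ 0.370 with slerp weights a = sin((1−f)δ)/sin δ ≈ 0.672, b = sin(fδ)/sin δ ≈ 0.405.
p = a·p₁ + b·p₂ ≈ (-0.210, 0.732, 0.648); φ = arcsin(p_z) ≈ 40.37°, λ = atan2(p_y, p_x) ≈ 105.97°.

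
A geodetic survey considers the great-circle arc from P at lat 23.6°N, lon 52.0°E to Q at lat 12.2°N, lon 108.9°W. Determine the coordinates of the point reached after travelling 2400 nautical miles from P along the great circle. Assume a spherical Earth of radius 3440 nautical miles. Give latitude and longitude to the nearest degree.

Convert each endpoint to a unit vector on the sphere (x = cos φ cos λ, y = cos φ sin λ, z = sin φ).
The central angle between the endpoints is δ = arccos(p₁·p₂) ≈ 2.437 rad (139.6°). The total great-circle distance is δ·R ≈ 2.437 × 3440 ≈ 8383 nmi, so the target fraction is f = 2400/8383 ≈ 0.286.
Interpolate at f ≈ 0.286 with slerp weights a = sin((1−f)δ)/sin δ ≈ 1.522, b = sin(fδ)/sin δ ≈ 0.992.
p = a·p₁ + b·p₂ ≈ (0.545, 0.182, 0.819); φ = arcsin(p_z) ≈ 54.96°, λ = atan2(p_y, p_x) ≈ 18.47°.

≈ lat 55°N, lon 18°E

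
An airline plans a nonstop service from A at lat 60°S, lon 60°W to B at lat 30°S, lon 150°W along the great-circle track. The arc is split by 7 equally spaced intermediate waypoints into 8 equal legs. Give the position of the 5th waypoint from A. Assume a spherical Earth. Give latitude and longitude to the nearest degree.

≈ lat 49°S, lon 130°W

The haversine formula gives a central angle δ ≈ 1.123 rad (64.3°) between the endpoints.
Interpolate at f = 5/8 with slerp weights a = sin((1−f)δ)/sin δ ≈ 0.453, b = sin(fδ)/sin δ ≈ 0.716.
p = a·p₁ + b·p₂ ≈ (-0.424, -0.507, -0.751); φ = arcsin(p_z) ≈ -48.67°, λ = atan2(p_y, p_x) ≈ -129.92°.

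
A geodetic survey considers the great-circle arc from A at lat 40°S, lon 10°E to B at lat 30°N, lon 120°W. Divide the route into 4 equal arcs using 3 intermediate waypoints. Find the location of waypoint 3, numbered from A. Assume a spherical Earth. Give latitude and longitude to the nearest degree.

≈ lat 10°N, lon 89°W

Write both endpoints as unit vectors p₁, p₂ with components (cos φ cos λ, cos φ sin λ, sin φ).
The central angle between the endpoints is δ = arccos(p₁·p₂) ≈ 2.416 rad (138.4°).
Interpolate at f = 3/4 with slerp weights a = sin((1−f)δ)/sin δ ≈ 0.855, b = sin(fδ)/sin δ ≈ 1.463.
p = a·p₁ + b·p₂ ≈ (0.012, -0.983, 0.182); φ = arcsin(p_z) ≈ 10.46°, λ = atan2(p_y, p_x) ≈ -89.31°.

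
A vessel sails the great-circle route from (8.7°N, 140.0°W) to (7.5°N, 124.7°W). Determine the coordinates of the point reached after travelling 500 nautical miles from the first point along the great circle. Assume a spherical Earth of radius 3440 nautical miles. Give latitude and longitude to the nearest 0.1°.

From cos δ = sin φ₁ sin φ₂ + cos φ₁ cos φ₂ cos Δλ, the central angle is δ ≈ 0.265 rad (15.2°). The total great-circle distance is δ·R ≈ 0.265 × 3440 ≈ 912 nmi, so the target fraction is f = 500/912 ≈ 0.548.
Interpolate at f ≈ 0.548 with slerp weights a = sin((1−f)δ)/sin δ ≈ 0.456, b = sin(fδ)/sin δ ≈ 0.553.
p = a·p₁ + b·p₂ ≈ (-0.657, -0.740, 0.141); φ = arcsin(p_z) ≈ 8.11°, λ = atan2(p_y, p_x) ≈ -131.60°.

≈ (8.1°N, 131.6°W)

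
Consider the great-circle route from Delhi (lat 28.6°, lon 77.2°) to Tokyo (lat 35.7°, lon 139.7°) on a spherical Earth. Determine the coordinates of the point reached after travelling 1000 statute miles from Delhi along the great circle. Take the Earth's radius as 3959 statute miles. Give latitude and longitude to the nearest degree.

≈ lat 34°, lon 93°

Write both endpoints as unit vectors p₁, p₂ with components (cos φ cos λ, cos φ sin λ, sin φ).
The central angle between the endpoints is δ = arccos(p₁·p₂) ≈ 0.917 rad (52.5°). The total great-circle distance is δ·R ≈ 0.917 × 3959 ≈ 3629 mi, so the target fraction is f = 1000/3629 ≈ 0.276.
Interpolate at f ≈ 0.276 with slerp weights a = sin((1−f)δ)/sin δ ≈ 0.777, b = sin(fδ)/sin δ ≈ 0.315.
p = a·p₁ + b·p₂ ≈ (-0.044, 0.830, 0.556); φ = arcsin(p_z) ≈ 33.75°, λ = atan2(p_y, p_x) ≈ 93.03°.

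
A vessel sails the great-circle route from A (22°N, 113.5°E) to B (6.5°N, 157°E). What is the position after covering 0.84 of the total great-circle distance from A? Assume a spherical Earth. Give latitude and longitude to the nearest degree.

Write both endpoints as unit vectors p₁, p₂ with components (cos φ cos λ, cos φ sin λ, sin φ).
The central angle between the endpoints is δ = arccos(p₁·p₂) ≈ 0.780 rad (44.7°).
Interpolate at f = 0.84 with slerp weights a = sin((1−f)δ)/sin δ ≈ 0.177, b = sin(fδ)/sin δ ≈ 0.866.
p = a·p₁ + b·p₂ ≈ (-0.858, 0.487, 0.164); φ = arcsin(p_z) ≈ 9.46°, λ = atan2(p_y, p_x) ≈ 150.42°.

≈ (9°N, 150°E)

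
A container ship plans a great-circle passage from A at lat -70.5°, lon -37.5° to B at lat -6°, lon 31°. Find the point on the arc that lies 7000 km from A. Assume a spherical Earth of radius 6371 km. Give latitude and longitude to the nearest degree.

≈ lat -20°, lon 26°

From cos δ = sin φ₁ sin φ₂ + cos φ₁ cos φ₂ cos Δλ, the central angle is δ ≈ 1.349 rad (77.3°). The total great-circle distance is δ·R ≈ 1.349 × 6371 ≈ 8593 km, so the target fraction is f = 7000/8593 ≈ 0.815.
Interpolate at f ≈ 0.815 with slerp weights a = sin((1−f)δ)/sin δ ≈ 0.254, b = sin(fδ)/sin δ ≈ 0.913.
p = a·p₁ + b·p₂ ≈ (0.846, 0.416, -0.335); φ = arcsin(p_z) ≈ -19.55°, λ = atan2(p_y, p_x) ≈ 26.20°.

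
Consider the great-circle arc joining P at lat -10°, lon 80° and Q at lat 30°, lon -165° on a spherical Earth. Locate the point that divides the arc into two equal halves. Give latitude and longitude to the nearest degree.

Convert each endpoint to a unit vector on the sphere (x = cos φ cos λ, y = cos φ sin λ, z = sin φ).
The central angle between the endpoints is δ = arccos(p₁·p₂) ≈ 2.034 rad (116.6°).
Interpolate at f = 1/2 with slerp weights a = sin((1−f)δ)/sin δ ≈ 0.951, b = sin(fδ)/sin δ ≈ 0.951.
p = a·p₁ + b·p₂ ≈ (-0.633, 0.709, 0.310); φ = arcsin(p_z) ≈ 18.08°, λ = atan2(p_y, p_x) ≈ 131.75°.

≈ lat 18°, lon 132°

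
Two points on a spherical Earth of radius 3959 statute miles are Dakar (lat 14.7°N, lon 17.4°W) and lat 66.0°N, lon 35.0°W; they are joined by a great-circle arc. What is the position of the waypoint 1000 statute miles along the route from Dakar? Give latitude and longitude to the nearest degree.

The haversine formula gives a central angle δ ≈ 0.919 rad (52.6°) between the endpoints. The total great-circle distance is δ·R ≈ 0.919 × 3959 ≈ 3637 mi, so the target fraction is f = 1000/3637 ≈ 0.275.
Interpolate at f ≈ 0.275 with slerp weights a = sin((1−f)δ)/sin δ ≈ 0.777, b = sin(fδ)/sin δ ≈ 0.314.
p = a·p₁ + b·p₂ ≈ (0.822, -0.298, 0.485); φ = arcsin(p_z) ≈ 28.98°, λ = atan2(p_y, p_x) ≈ -19.93°.

≈ lat 29°N, lon 20°W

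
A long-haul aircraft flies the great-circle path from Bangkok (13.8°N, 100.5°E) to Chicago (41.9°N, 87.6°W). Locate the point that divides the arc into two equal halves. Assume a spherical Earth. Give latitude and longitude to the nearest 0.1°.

≈ (74.2°N, 124.6°E)

From cos δ = sin φ₁ sin φ₂ + cos φ₁ cos φ₂ cos Δλ, the central angle is δ ≈ 2.161 rad (123.8°).
Interpolate at f = 1/2 with slerp weights a = sin((1−f)δ)/sin δ ≈ 1.062, b = sin(fδ)/sin δ ≈ 1.062.
p = a·p₁ + b·p₂ ≈ (-0.155, 0.224, 0.962); φ = arcsin(p_z) ≈ 74.19°, λ = atan2(p_y, p_x) ≈ 124.62°.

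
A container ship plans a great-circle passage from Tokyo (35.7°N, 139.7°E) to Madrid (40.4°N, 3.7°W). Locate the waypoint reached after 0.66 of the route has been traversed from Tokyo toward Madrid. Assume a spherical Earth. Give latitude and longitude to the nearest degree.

≈ (65°N, 35°E)

The haversine formula gives a central angle δ ≈ 1.689 rad (96.8°) between the endpoints.
Interpolate at f = 0.66 with slerp weights a = sin((1−f)δ)/sin δ ≈ 0.547, b = sin(fδ)/sin δ ≈ 0.904.
p = a·p₁ + b·p₂ ≈ (0.348, 0.243, 0.905); φ = arcsin(p_z) ≈ 64.87°, λ = atan2(p_y, p_x) ≈ 34.90°.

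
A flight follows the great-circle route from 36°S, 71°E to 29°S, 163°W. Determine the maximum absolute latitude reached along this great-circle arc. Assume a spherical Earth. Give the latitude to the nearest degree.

The great circle lies in the plane with unit normal n̂ = (p₁ × p₂)/|p₁ × p₂|.
Here n̂_z ≈ +0.577; the vertex latitude is φ_max = arccos|n̂_z| ≈ 54.7°.

≈ 55°S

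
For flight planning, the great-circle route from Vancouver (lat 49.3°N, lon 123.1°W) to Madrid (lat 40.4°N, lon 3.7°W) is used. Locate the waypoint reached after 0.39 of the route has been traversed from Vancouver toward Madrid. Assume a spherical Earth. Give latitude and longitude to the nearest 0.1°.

Convert each endpoint to a unit vector on the sphere (x = cos φ cos λ, y = cos φ sin λ, z = sin φ).
The central angle between the endpoints is δ = arccos(p₁·p₂) ≈ 1.321 rad (75.7°).
Interpolate at f = 0.39 with slerp weights a = sin((1−f)δ)/sin δ ≈ 0.744, b = sin(fδ)/sin δ ≈ 0.508.
p = a·p₁ + b·p₂ ≈ (0.121, -0.432, 0.894); φ = arcsin(p_z) ≈ 63.36°, λ = atan2(p_y, p_x) ≈ -74.31°.

≈ lat 63.4°N, lon 74.3°W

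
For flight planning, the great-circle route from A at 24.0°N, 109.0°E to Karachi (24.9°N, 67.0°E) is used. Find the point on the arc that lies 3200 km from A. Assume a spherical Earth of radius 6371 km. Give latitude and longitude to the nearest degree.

Convert each endpoint to a unit vector on the sphere (x = cos φ cos λ, y = cos φ sin λ, z = sin φ).
The central angle between the endpoints is δ = arccos(p₁·p₂) ≈ 0.665 rad (38.1°). The total great-circle distance is δ·R ≈ 0.665 × 6371 ≈ 4235 km, so the target fraction is f = 3200/4235 ≈ 0.756.
Interpolate at f ≈ 0.756 with slerp weights a = sin((1−f)δ)/sin δ ≈ 0.262, b = sin(fδ)/sin δ ≈ 0.780.
p = a·p₁ + b·p₂ ≈ (0.199, 0.878, 0.435); φ = arcsin(p_z) ≈ 25.80°, λ = atan2(p_y, p_x) ≈ 77.26°.

≈ 26°N, 77°E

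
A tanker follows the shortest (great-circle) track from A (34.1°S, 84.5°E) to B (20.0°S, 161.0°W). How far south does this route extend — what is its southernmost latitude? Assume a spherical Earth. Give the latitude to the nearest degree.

≈ 44°S

The great circle lies in the plane with unit normal n̂ = (p₁ × p₂)/|p₁ × p₂|.
Here n̂_z ≈ +0.714; the vertex latitude is φ_max = arccos|n̂_z| ≈ 44.4°.
Check via Clairaut: cos φ_max = |cos φ₁| · sin C = cos(34.1°)·sin(120.4°) ≈ 0.714, again giving ≈ 44.4°.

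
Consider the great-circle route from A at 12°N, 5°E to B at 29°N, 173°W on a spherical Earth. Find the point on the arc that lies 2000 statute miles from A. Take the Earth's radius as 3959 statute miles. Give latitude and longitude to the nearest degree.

≈ 41°N, 3°E

Convert each endpoint to a unit vector on the sphere (x = cos φ cos λ, y = cos φ sin λ, z = sin φ).
The central angle between the endpoints is δ = arccos(p₁·p₂) ≈ 2.425 rad (139.0°). The total great-circle distance is δ·R ≈ 2.425 × 3959 ≈ 9601 mi, so the target fraction is f = 2000/9601 ≈ 0.208.
Interpolate at f ≈ 0.208 with slerp weights a = sin((1−f)δ)/sin δ ≈ 1.431, b = sin(fδ)/sin δ ≈ 0.737.
p = a·p₁ + b·p₂ ≈ (0.755, 0.043, 0.655); φ = arcsin(p_z) ≈ 40.91°, λ = atan2(p_y, p_x) ≈ 3.29°.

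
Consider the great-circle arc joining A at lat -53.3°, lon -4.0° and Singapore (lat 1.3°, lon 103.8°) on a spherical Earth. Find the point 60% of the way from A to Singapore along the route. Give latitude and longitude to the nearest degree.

≈ lat -31°, lon 78°

The haversine formula gives a central angle δ ≈ 1.773 rad (101.6°) between the endpoints.
Interpolate at f = 0.60 with slerp weights a = sin((1−f)δ)/sin δ ≈ 0.665, b = sin(fδ)/sin δ ≈ 0.892.
p = a·p₁ + b·p₂ ≈ (0.184, 0.839, -0.513); φ = arcsin(p_z) ≈ -30.85°, λ = atan2(p_y, p_x) ≈ 77.66°.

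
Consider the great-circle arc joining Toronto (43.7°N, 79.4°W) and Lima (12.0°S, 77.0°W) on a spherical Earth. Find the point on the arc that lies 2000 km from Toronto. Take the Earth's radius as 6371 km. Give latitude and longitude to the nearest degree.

The haversine formula gives a central angle δ ≈ 0.973 rad (55.7°) between the endpoints. The total great-circle distance is δ·R ≈ 0.973 × 6371 ≈ 6198 km, so the target fraction is f = 2000/6198 ≈ 0.323.
Interpolate at f ≈ 0.323 with slerp weights a = sin((1−f)δ)/sin δ ≈ 0.741, b = sin(fδ)/sin δ ≈ 0.374.
p = a·p₁ + b·p₂ ≈ (0.181, -0.883, 0.434); φ = arcsin(p_z) ≈ 25.73°, λ = atan2(p_y, p_x) ≈ -78.43°.

≈ 26°N, 78°W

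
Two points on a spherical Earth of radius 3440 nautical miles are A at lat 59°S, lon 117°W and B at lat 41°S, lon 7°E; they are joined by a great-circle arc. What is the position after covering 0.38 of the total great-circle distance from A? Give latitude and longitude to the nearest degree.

Write both endpoints as unit vectors p₁, p₂ with components (cos φ cos λ, cos φ sin λ, sin φ).
The central angle between the endpoints is δ = arccos(p₁·p₂) ≈ 1.219 rad (69.8°).
Interpolate at f = 0.38 with slerp weights a = sin((1−f)δ)/sin δ ≈ 0.731, b = sin(fδ)/sin δ ≈ 0.476.
p = a·p₁ + b·p₂ ≈ (0.186, -0.291, -0.938); φ = arcsin(p_z) ≈ -69.78°, λ = atan2(p_y, p_x) ≈ -57.50°.

≈ lat 70°S, lon 58°W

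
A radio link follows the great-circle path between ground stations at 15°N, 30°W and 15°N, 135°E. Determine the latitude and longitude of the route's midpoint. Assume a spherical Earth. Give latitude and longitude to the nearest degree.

Convert each endpoint to a unit vector on the sphere (x = cos φ cos λ, y = cos φ sin λ, z = sin φ).
The central angle between the endpoints is δ = arccos(p₁·p₂) ≈ 2.558 rad (146.5°).
Interpolate at f = 1/2 with slerp weights a = sin((1−f)δ)/sin δ ≈ 1.737, b = sin(fδ)/sin δ ≈ 1.737.
p = a·p₁ + b·p₂ ≈ (0.267, 0.347, 0.899); φ = arcsin(p_z) ≈ 64.03°, λ = atan2(p_y, p_x) ≈ 52.50°.

≈ 64°N, 52°E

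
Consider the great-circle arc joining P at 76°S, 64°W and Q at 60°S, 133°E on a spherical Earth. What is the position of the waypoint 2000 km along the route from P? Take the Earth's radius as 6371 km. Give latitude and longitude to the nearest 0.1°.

Convert each endpoint to a unit vector on the sphere (x = cos φ cos λ, y = cos φ sin λ, z = sin φ).
The central angle between the endpoints is δ = arccos(p₁·p₂) ≈ 0.760 rad (43.6°). The total great-circle distance is δ·R ≈ 0.760 × 6371 ≈ 4844 km, so the target fraction is f = 2000/4844 ≈ 0.413.
Interpolate at f ≈ 0.413 with slerp weights a = sin((1−f)δ)/sin δ ≈ 0.626, b = sin(fδ)/sin δ ≈ 0.448.
p = a·p₁ + b·p₂ ≈ (-0.086, 0.028, -0.996); φ = arcsin(p_z) ≈ -84.80°, λ = atan2(p_y, p_x) ≈ 162.25°.

≈ 84.8°S, 162.3°E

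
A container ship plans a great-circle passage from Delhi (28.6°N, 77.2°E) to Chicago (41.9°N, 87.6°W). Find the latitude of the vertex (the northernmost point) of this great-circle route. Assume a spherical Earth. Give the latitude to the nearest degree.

≈ 80°N

The great circle lies in the plane with unit normal n̂ = (p₁ × p₂)/|p₁ × p₂|.
Here n̂_z ≈ -0.180; the vertex latitude is φ_max = arccos|n̂_z| ≈ 79.6°.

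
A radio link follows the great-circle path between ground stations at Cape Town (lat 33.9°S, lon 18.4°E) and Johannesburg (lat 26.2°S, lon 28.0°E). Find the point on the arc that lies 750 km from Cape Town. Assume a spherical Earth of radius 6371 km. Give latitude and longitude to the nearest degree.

Write both endpoints as unit vectors p₁, p₂ with components (cos φ cos λ, cos φ sin λ, sin φ).
The central angle between the endpoints is δ = arccos(p₁·p₂) ≈ 0.198 rad (11.3°). The total great-circle distance is δ·R ≈ 0.198 × 6371 ≈ 1258 km, so the target fraction is f = 750/1258 ≈ 0.596.
Interpolate at f ≈ 0.596 with slerp weights a = sin((1−f)δ)/sin δ ≈ 0.406, b = sin(fδ)/sin δ ≈ 0.598.
p = a·p₁ + b·p₂ ≈ (0.794, 0.359, -0.491); φ = arcsin(p_z) ≈ -29.39°, λ = atan2(p_y, p_x) ≈ 24.30°.

≈ lat 29°S, lon 24°E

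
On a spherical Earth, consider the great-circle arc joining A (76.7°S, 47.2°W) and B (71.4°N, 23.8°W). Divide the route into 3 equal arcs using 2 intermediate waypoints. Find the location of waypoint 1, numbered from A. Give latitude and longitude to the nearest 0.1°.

≈ (27.5°S, 35.1°W)

Convert each endpoint to a unit vector on the sphere (x = cos φ cos λ, y = cos φ sin λ, z = sin φ).
The central angle between the endpoints is δ = arccos(p₁·p₂) ≈ 2.596 rad (148.8°).
Interpolate at f = 1/3 with slerp weights a = sin((1−f)δ)/sin δ ≈ 1.904, b = sin(fδ)/sin δ ≈ 1.468.
p = a·p₁ + b·p₂ ≈ (0.726, -0.510, -0.461); φ = arcsin(p_z) ≈ -27.46°, λ = atan2(p_y, p_x) ≈ -35.10°.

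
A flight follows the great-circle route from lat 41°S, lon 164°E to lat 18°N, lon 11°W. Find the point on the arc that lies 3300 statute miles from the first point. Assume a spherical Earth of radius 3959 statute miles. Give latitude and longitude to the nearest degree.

≈ lat 81°S, lon 86°E

Write both endpoints as unit vectors p₁, p₂ with components (cos φ cos λ, cos φ sin λ, sin φ).
The central angle between the endpoints is δ = arccos(p₁·p₂) ≈ 2.733 rad (156.6°). The total great-circle distance is δ·R ≈ 2.733 × 3959 ≈ 10821 mi, so the target fraction is f = 3300/10821 ≈ 0.305.
Interpolate at f ≈ 0.305 with slerp weights a = sin((1−f)δ)/sin δ ≈ 2.383, b = sin(fδ)/sin δ ≈ 1.864.
p = a·p₁ + b·p₂ ≈ (0.011, 0.157, -0.987); φ = arcsin(p_z) ≈ -80.92°, λ = atan2(p_y, p_x) ≈ 85.83°.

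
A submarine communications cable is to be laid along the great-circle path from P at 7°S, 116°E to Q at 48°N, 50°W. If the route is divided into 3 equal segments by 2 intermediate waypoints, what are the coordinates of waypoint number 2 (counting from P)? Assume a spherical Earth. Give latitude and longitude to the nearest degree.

≈ 75°N, 47°E

The haversine formula gives a central angle δ ≈ 2.396 rad (137.3°) between the endpoints.
Interpolate at f = 2/3 with slerp weights a = sin((1−f)δ)/sin δ ≈ 1.057, b = sin(fδ)/sin δ ≈ 1.474.
p = a·p₁ + b·p₂ ≈ (0.174, 0.187, 0.967); φ = arcsin(p_z) ≈ 75.19°, λ = atan2(p_y, p_x) ≈ 47.02°.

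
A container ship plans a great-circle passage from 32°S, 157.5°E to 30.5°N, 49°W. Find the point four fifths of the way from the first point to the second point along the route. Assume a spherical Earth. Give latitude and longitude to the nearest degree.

Write both endpoints as unit vectors p₁, p₂ with components (cos φ cos λ, cos φ sin λ, sin φ).
The central angle between the endpoints is δ = arccos(p₁·p₂) ≈ 2.746 rad (157.4°).
Interpolate at f = 4/5 with slerp weights a = sin((1−f)δ)/sin δ ≈ 1.356, b = sin(fδ)/sin δ ≈ 2.104.
p = a·p₁ + b·p₂ ≈ (0.127, -0.928, 0.349); φ = arcsin(p_z) ≈ 20.46°, λ = atan2(p_y, p_x) ≈ -82.20°.

≈ 20°N, 82°W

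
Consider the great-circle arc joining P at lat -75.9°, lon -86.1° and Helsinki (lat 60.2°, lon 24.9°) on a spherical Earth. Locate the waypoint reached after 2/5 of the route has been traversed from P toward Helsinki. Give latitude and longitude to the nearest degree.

Convert each endpoint to a unit vector on the sphere (x = cos φ cos λ, y = cos φ sin λ, z = sin φ).
The central angle between the endpoints is δ = arccos(p₁·p₂) ≈ 2.657 rad (152.3°).
Interpolate at f = 2/5 with slerp weights a = sin((1−f)δ)/sin δ ≈ 2.147, b = sin(fδ)/sin δ ≈ 1.877.
p = a·p₁ + b·p₂ ≈ (0.882, -0.129, -0.454); φ = arcsin(p_z) ≈ -27.00°, λ = atan2(p_y, p_x) ≈ -8.34°.

≈ lat -27°, lon -8°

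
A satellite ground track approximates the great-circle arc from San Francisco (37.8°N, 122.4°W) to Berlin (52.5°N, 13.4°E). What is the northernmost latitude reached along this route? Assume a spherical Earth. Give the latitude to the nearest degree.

The great circle lies in the plane with unit normal n̂ = (p₁ × p₂)/|p₁ × p₂|.
Here n̂_z ≈ +0.339; the vertex latitude is φ_max = arccos|n̂_z| ≈ 70.2°.
Check via Clairaut: cos φ_max = |cos φ₁| · sin C = cos(37.8°)·sin(25.4°) ≈ 0.339, again giving ≈ 70.2°.

≈ 70°N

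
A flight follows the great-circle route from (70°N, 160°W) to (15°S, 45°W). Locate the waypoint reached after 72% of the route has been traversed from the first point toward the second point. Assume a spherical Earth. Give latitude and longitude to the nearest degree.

≈ (15°N, 55°W)

Write both endpoints as unit vectors p₁, p₂ with components (cos φ cos λ, cos φ sin λ, sin φ).
The central angle between the endpoints is δ = arccos(p₁·p₂) ≈ 1.964 rad (112.5°).
Interpolate at f = 0.72 with slerp weights a = sin((1−f)δ)/sin δ ≈ 0.566, b = sin(fδ)/sin δ ≈ 1.069.
p = a·p₁ + b·p₂ ≈ (0.548, -0.796, 0.255); φ = arcsin(p_z) ≈ 14.76°, λ = atan2(p_y, p_x) ≈ -55.45°.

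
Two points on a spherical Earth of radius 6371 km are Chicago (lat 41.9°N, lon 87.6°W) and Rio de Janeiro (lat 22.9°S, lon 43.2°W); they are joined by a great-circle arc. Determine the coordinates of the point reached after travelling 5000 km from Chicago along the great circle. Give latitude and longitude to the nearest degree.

Write both endpoints as unit vectors p₁, p₂ with components (cos φ cos λ, cos φ sin λ, sin φ).
The central angle between the endpoints is δ = arccos(p₁·p₂) ≈ 1.339 rad (76.7°). The total great-circle distance is δ·R ≈ 1.339 × 6371 ≈ 8529 km, so the target fraction is f = 5000/8529 ≈ 0.586.
Interpolate at f ≈ 0.586 with slerp weights a = sin((1−f)δ)/sin δ ≈ 0.541, b = sin(fδ)/sin δ ≈ 0.726.
p = a·p₁ + b·p₂ ≈ (0.504, -0.860, 0.078); φ = arcsin(p_z) ≈ 4.50°, λ = atan2(p_y, p_x) ≈ -59.60°.

≈ lat 4°N, lon 60°W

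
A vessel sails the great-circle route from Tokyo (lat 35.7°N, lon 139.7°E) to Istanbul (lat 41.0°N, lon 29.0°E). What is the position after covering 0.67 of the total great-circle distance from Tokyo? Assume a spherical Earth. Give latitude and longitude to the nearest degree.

≈ lat 53°N, lon 64°E

Convert each endpoint to a unit vector on the sphere (x = cos φ cos λ, y = cos φ sin λ, z = sin φ).
The central angle between the endpoints is δ = arccos(p₁·p₂) ≈ 1.404 rad (80.4°).
Interpolate at f = 0.67 with slerp weights a = sin((1−f)δ)/sin δ ≈ 0.453, b = sin(fδ)/sin δ ≈ 0.819.
p = a·p₁ + b·p₂ ≈ (0.260, 0.538, 0.802); φ = arcsin(p_z) ≈ 53.32°, λ = atan2(p_y, p_x) ≈ 64.19°.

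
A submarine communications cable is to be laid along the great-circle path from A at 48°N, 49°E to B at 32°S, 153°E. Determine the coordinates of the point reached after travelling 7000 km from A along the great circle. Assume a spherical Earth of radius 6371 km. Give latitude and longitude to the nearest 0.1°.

Convert each endpoint to a unit vector on the sphere (x = cos φ cos λ, y = cos φ sin λ, z = sin φ).
The central angle between the endpoints is δ = arccos(p₁·p₂) ≈ 2.131 rad (122.1°). The total great-circle distance is δ·R ≈ 2.131 × 6371 ≈ 13575 km, so the target fraction is f = 7000/13575 ≈ 0.516.
Interpolate at f ≈ 0.516 with slerp weights a = sin((1−f)δ)/sin δ ≈ 1.013, b = sin(fδ)/sin δ ≈ 1.051.
p = a·p₁ + b·p₂ ≈ (-0.350, 0.916, 0.196); φ = arcsin(p_z) ≈ 11.29°, λ = atan2(p_y, p_x) ≈ 110.88°.

≈ 11.3°N, 110.9°E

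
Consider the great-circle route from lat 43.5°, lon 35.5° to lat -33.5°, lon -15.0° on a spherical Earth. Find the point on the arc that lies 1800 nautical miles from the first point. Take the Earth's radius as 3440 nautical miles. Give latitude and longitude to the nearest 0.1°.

Write both endpoints as unit vectors p₁, p₂ with components (cos φ cos λ, cos φ sin λ, sin φ).
The central angle between the endpoints is δ = arccos(p₁·p₂) ≈ 1.566 rad (89.7°). The total great-circle distance is δ·R ≈ 1.566 × 3440 ≈ 5387 nmi, so the target fraction is f = 1800/5387 ≈ 0.334.
Interpolate at f ≈ 0.334 with slerp weights a = sin((1−f)δ)/sin δ ≈ 0.864, b = sin(fδ)/sin δ ≈ 0.500.
p = a·p₁ + b·p₂ ≈ (0.913, 0.256, 0.319); φ = arcsin(p_z) ≈ 18.59°, λ = atan2(p_y, p_x) ≈ 15.67°.

≈ lat 18.6°, lon 15.7°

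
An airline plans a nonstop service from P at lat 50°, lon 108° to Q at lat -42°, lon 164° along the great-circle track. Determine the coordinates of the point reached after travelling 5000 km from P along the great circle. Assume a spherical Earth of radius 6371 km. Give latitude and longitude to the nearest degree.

Convert each endpoint to a unit vector on the sphere (x = cos φ cos λ, y = cos φ sin λ, z = sin φ).
The central angle between the endpoints is δ = arccos(p₁·p₂) ≈ 1.819 rad (104.2°). The total great-circle distance is δ·R ≈ 1.819 × 6371 ≈ 11588 km, so the target fraction is f = 5000/11588 ≈ 0.431.
Interpolate at f ≈ 0.431 with slerp weights a = sin((1−f)δ)/sin δ ≈ 0.886, b = sin(fδ)/sin δ ≈ 0.729.
p = a·p₁ + b·p₂ ≈ (-0.697, 0.691, 0.191); φ = arcsin(p_z) ≈ 11.03°, λ = atan2(p_y, p_x) ≈ 135.23°.

≈ lat 11°, lon 135°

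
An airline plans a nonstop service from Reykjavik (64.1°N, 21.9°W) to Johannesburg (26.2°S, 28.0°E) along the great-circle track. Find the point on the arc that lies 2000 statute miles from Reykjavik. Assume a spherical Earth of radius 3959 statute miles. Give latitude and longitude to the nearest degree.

Write both endpoints as unit vectors p₁, p₂ with components (cos φ cos λ, cos φ sin λ, sin φ).
The central angle between the endpoints is δ = arccos(p₁·p₂) ≈ 1.716 rad (98.3°). The total great-circle distance is δ·R ≈ 1.716 × 3959 ≈ 6794 mi, so the target fraction is f = 2000/6794 ≈ 0.294.
Interpolate at f ≈ 0.294 with slerp weights a = sin((1−f)δ)/sin δ ≈ 0.946, b = sin(fδ)/sin δ ≈ 0.489.
p = a·p₁ + b·p₂ ≈ (0.771, 0.052, 0.635); φ = arcsin(p_z) ≈ 39.41°, λ = atan2(p_y, p_x) ≈ 3.85°.

≈ (39°N, 4°E)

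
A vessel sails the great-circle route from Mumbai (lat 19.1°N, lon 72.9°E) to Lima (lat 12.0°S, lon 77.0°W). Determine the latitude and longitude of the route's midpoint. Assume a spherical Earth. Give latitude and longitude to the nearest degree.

≈ lat 13°N, lon 6°W

Convert each endpoint to a unit vector on the sphere (x = cos φ cos λ, y = cos φ sin λ, z = sin φ).
The central angle between the endpoints is δ = arccos(p₁·p₂) ≈ 2.621 rad (150.2°).
Interpolate at f = 1/2 with slerp weights a = sin((1−f)δ)/sin δ ≈ 1.944, b = sin(fδ)/sin δ ≈ 1.944.
p = a·p₁ + b·p₂ ≈ (0.968, -0.097, 0.232); φ = arcsin(p_z) ≈ 13.41°, λ = atan2(p_y, p_x) ≈ -5.72°.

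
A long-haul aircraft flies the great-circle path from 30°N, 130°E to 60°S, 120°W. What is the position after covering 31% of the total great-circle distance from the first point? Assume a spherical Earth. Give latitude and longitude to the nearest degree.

≈ 3°S, 151°E

The haversine formula gives a central angle δ ≈ 2.191 rad (125.5°) between the endpoints.
Interpolate at f = 0.31 with slerp weights a = sin((1−f)δ)/sin δ ≈ 1.227, b = sin(fδ)/sin δ ≈ 0.772.
p = a·p₁ + b·p₂ ≈ (-0.876, 0.480, -0.055); φ = arcsin(p_z) ≈ -3.16°, λ = atan2(p_y, p_x) ≈ 151.30°.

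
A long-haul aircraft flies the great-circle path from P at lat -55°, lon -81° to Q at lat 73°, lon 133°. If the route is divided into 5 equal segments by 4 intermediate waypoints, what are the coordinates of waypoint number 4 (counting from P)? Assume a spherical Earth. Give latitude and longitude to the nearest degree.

≈ lat 64°, lon -133°

Convert each endpoint to a unit vector on the sphere (x = cos φ cos λ, y = cos φ sin λ, z = sin φ).
The central angle between the endpoints is δ = arccos(p₁·p₂) ≈ 2.745 rad (157.3°).
Interpolate at f = 4/5 with slerp weights a = sin((1−f)δ)/sin δ ≈ 1.351, b = sin(fδ)/sin δ ≈ 2.099.
p = a·p₁ + b·p₂ ≈ (-0.297, -0.316, 0.901); φ = arcsin(p_z) ≈ 64.26°, λ = atan2(p_y, p_x) ≈ -133.21°.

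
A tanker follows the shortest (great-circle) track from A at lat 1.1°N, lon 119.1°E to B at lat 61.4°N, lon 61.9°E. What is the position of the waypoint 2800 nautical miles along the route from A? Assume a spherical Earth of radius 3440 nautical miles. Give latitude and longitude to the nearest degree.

Write both endpoints as unit vectors p₁, p₂ with components (cos φ cos λ, cos φ sin λ, sin φ).
The central angle between the endpoints is δ = arccos(p₁·p₂) ≈ 1.291 rad (74.0°). The total great-circle distance is δ·R ≈ 1.291 × 3440 ≈ 4441 nmi, so the target fraction is f = 2800/4441 ≈ 0.630.
Interpolate at f ≈ 0.630 with slerp weights a = sin((1−f)δ)/sin δ ≈ 0.478, b = sin(fδ)/sin δ ≈ 0.756.
p = a·p₁ + b·p₂ ≈ (-0.062, 0.737, 0.673); φ = arcsin(p_z) ≈ 42.32°, λ = atan2(p_y, p_x) ≈ 94.79°.

≈ lat 42°N, lon 95°E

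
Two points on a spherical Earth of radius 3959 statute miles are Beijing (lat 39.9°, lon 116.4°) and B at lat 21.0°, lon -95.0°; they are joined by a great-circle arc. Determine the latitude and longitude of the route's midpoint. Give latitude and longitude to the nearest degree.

Write both endpoints as unit vectors p₁, p₂ with components (cos φ cos λ, cos φ sin λ, sin φ).
The central angle between the endpoints is δ = arccos(p₁·p₂) ≈ 1.962 rad (112.4°).
Interpolate at f = 1/2 with slerp weights a = sin((1−f)δ)/sin δ ≈ 0.899, b = sin(fδ)/sin δ ≈ 0.899.
p = a·p₁ + b·p₂ ≈ (-0.380, -0.218, 0.899); φ = arcsin(p_z) ≈ 64.02°, λ = atan2(p_y, p_x) ≈ -150.11°.

≈ lat 64°, lon -150°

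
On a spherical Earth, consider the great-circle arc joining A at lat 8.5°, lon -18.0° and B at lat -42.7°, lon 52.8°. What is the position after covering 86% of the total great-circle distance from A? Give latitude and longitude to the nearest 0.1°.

Write both endpoints as unit vectors p₁, p₂ with components (cos φ cos λ, cos φ sin λ, sin φ).
The central angle between the endpoints is δ = arccos(p₁·p₂) ≈ 1.432 rad (82.0°).
Interpolate at f = 0.86 with slerp weights a = sin((1−f)δ)/sin δ ≈ 0.201, b = sin(fδ)/sin δ ≈ 0.952.
p = a·p₁ + b·p₂ ≈ (0.612, 0.496, -0.616); φ = arcsin(p_z) ≈ -38.02°, λ = atan2(p_y, p_x) ≈ 39.01°.

≈ lat -38.0°, lon 39.0°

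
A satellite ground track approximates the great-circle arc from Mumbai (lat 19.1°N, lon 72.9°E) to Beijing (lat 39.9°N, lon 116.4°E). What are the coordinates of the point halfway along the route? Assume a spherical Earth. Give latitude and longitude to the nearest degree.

Write both endpoints as unit vectors p₁, p₂ with components (cos φ cos λ, cos φ sin λ, sin φ).
The central angle between the endpoints is δ = arccos(p₁·p₂) ≈ 0.744 rad (42.6°).
Interpolate at f = 1/2 with slerp weights a = sin((1−f)δ)/sin δ ≈ 0.537, b = sin(fδ)/sin δ ≈ 0.537.
p = a·p₁ + b·p₂ ≈ (-0.034, 0.854, 0.520); φ = arcsin(p_z) ≈ 31.33°, λ = atan2(p_y, p_x) ≈ 92.28°.

≈ lat 31°N, lon 92°E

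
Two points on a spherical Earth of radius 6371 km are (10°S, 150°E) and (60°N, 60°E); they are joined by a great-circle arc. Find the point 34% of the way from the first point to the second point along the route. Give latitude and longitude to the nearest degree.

Write both endpoints as unit vectors p₁, p₂ with components (cos φ cos λ, cos φ sin λ, sin φ).
The central angle between the endpoints is δ = arccos(p₁·p₂) ≈ 1.722 rad (98.6°).
Interpolate at f = 0.34 with slerp weights a = sin((1−f)δ)/sin δ ≈ 0.918, b = sin(fδ)/sin δ ≈ 0.559.
p = a·p₁ + b·p₂ ≈ (-0.643, 0.694, 0.325); φ = arcsin(p_z) ≈ 18.95°, λ = atan2(p_y, p_x) ≈ 132.82°.

≈ (19°N, 133°E)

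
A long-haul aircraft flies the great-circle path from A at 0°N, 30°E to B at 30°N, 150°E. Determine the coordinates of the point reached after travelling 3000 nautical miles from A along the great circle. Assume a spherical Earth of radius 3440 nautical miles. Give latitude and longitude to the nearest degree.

≈ 25°N, 75°E

Convert each endpoint to a unit vector on the sphere (x = cos φ cos λ, y = cos φ sin λ, z = sin φ).
The central angle between the endpoints is δ = arccos(p₁·p₂) ≈ 2.019 rad (115.7°). The total great-circle distance is δ·R ≈ 2.019 × 3440 ≈ 6944 nmi, so the target fraction is f = 3000/6944 ≈ 0.432.
Interpolate at f ≈ 0.432 with slerp weights a = sin((1−f)δ)/sin δ ≈ 1.011, b = sin(fδ)/sin δ ≈ 0.849.
p = a·p₁ + b·p₂ ≈ (0.239, 0.873, 0.425); φ = arcsin(p_z) ≈ 25.13°, λ = atan2(p_y, p_x) ≈ 74.73°.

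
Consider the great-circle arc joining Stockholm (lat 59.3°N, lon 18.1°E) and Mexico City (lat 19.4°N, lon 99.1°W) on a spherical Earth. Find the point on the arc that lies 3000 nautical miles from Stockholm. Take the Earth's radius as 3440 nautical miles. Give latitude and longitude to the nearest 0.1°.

Write both endpoints as unit vectors p₁, p₂ with components (cos φ cos λ, cos φ sin λ, sin φ).
The central angle between the endpoints is δ = arccos(p₁·p₂) ≈ 1.505 rad (86.2°). The total great-circle distance is δ·R ≈ 1.505 × 3440 ≈ 5178 nmi, so the target fraction is f = 3000/5178 ≈ 0.579.
Interpolate at f ≈ 0.579 with slerp weights a = sin((1−f)δ)/sin δ ≈ 0.593, b = sin(fδ)/sin δ ≈ 0.767.
p = a·p₁ + b·p₂ ≈ (0.173, -0.621, 0.765); φ = arcsin(p_z) ≈ 49.88°, λ = atan2(p_y, p_x) ≈ -74.40°.

≈ lat 49.9°N, lon 74.4°W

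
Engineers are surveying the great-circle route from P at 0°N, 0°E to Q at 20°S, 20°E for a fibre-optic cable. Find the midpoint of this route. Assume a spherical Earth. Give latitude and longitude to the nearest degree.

Write both endpoints as unit vectors p₁, p₂ with components (cos φ cos λ, cos φ sin λ, sin φ).
The central angle between the endpoints is δ = arccos(p₁·p₂) ≈ 0.489 rad (28.0°).
Interpolate at f = 1/2 with slerp weights a = sin((1−f)δ)/sin δ ≈ 0.515, b = sin(fδ)/sin δ ≈ 0.515.
p = a·p₁ + b·p₂ ≈ (0.970, 0.166, -0.176); φ = arcsin(p_z) ≈ -10.15°, λ = atan2(p_y, p_x) ≈ 9.69°.

≈ 10°S, 10°E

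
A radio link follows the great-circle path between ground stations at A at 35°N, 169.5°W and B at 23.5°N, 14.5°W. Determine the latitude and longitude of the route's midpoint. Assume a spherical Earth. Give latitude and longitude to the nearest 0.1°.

Convert each endpoint to a unit vector on the sphere (x = cos φ cos λ, y = cos φ sin λ, z = sin φ).
The central angle between the endpoints is δ = arccos(p₁·p₂) ≈ 2.040 rad (116.9°).
Interpolate at f = 1/2 with slerp weights a = sin((1−f)δ)/sin δ ≈ 0.955, b = sin(fδ)/sin δ ≈ 0.955.
p = a·p₁ + b·p₂ ≈ (0.079, -0.362, 0.929); φ = arcsin(p_z) ≈ 68.26°, λ = atan2(p_y, p_x) ≈ -77.73°.

≈ 68.3°N, 77.7°W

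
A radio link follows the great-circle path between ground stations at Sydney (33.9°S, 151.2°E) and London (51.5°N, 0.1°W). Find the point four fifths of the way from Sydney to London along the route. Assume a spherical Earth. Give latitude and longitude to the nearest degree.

From cos δ = sin φ₁ sin φ₂ + cos φ₁ cos φ₂ cos Δλ, the central angle is δ ≈ 2.668 rad (152.8°).
Interpolate at f = 4/5 with slerp weights a = sin((1−f)δ)/sin δ ≈ 1.114, b = sin(fδ)/sin δ ≈ 1.852.
p = a·p₁ + b·p₂ ≈ (0.343, 0.443, 0.828); φ = arcsin(p_z) ≈ 55.91°, λ = atan2(p_y, p_x) ≈ 52.30°.

≈ 56°N, 52°E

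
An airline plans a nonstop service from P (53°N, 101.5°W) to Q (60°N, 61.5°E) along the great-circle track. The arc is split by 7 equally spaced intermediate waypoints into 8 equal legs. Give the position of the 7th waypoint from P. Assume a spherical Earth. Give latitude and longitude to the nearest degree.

Write both endpoints as unit vectors p₁, p₂ with components (cos φ cos λ, cos φ sin λ, sin φ).
The central angle between the endpoints is δ = arccos(p₁·p₂) ≈ 1.155 rad (66.2°).
Interpolate at f = 7/8 with slerp weights a = sin((1−f)δ)/sin δ ≈ 0.157, b = sin(fδ)/sin δ ≈ 0.926.
p = a·p₁ + b·p₂ ≈ (0.202, 0.314, 0.928); φ = arcsin(p_z) ≈ 68.07°, λ = atan2(p_y, p_x) ≈ 57.25°.

≈ (68°N, 57°E)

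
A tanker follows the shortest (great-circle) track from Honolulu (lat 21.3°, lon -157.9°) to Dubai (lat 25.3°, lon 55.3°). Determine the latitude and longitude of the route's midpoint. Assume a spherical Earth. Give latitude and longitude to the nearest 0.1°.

≈ lat 56.4°, lon 131.6°

Convert each endpoint to a unit vector on the sphere (x = cos φ cos λ, y = cos φ sin λ, z = sin φ).
The central angle between the endpoints is δ = arccos(p₁·p₂) ≈ 2.153 rad (123.3°).
Interpolate at f = 1/2 with slerp weights a = sin((1−f)δ)/sin δ ≈ 1.054, b = sin(fδ)/sin δ ≈ 1.054.
p = a·p₁ + b·p₂ ≈ (-0.367, 0.414, 0.833); φ = arcsin(p_z) ≈ 56.41°, λ = atan2(p_y, p_x) ≈ 131.59°.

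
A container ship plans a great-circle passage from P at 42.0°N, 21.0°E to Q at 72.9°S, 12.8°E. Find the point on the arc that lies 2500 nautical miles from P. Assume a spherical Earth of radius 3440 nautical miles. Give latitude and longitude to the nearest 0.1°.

Convert each endpoint to a unit vector on the sphere (x = cos φ cos λ, y = cos φ sin λ, z = sin φ).
The central angle between the endpoints is δ = arccos(p₁·p₂) ≈ 2.008 rad (115.0°). The total great-circle distance is δ·R ≈ 2.008 × 3440 ≈ 6907 nmi, so the target fraction is f = 2500/6907 ≈ 0.362.
Interpolate at f ≈ 0.362 with slerp weights a = sin((1−f)δ)/sin δ ≈ 1.058, b = sin(fδ)/sin δ ≈ 0.733.
p = a·p₁ + b·p₂ ≈ (0.944, 0.329, 0.007); φ = arcsin(p_z) ≈ 0.39°, λ = atan2(p_y, p_x) ≈ 19.24°.

≈ 0.4°N, 19.2°E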